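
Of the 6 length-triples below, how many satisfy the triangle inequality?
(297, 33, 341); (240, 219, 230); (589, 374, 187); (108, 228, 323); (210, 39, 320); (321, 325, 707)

(33,297,341): 33+297 ≤ 341 → not valid
(219,230,240): 219+230 > 240 → valid
(187,374,589): 187+374 ≤ 589 → not valid
(108,228,323): 108+228 > 323 → valid
(39,210,320): 39+210 ≤ 320 → not valid
(321,325,707): 321+325 ≤ 707 → not valid
2 of the 6 triples form a triangle.

2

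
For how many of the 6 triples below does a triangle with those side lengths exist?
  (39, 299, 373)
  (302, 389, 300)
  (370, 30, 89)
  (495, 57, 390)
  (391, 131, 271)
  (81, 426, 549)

2

(39,299,373): 39+299 ≤ 373 → not valid
(300,302,389): 300+302 > 389 → valid
(30,89,370): 30+89 ≤ 370 → not valid
(57,390,495): 57+390 ≤ 495 → not valid
(131,271,391): 131+271 > 391 → valid
(81,426,549): 81+426 ≤ 549 → not valid
2 of the 6 triples form a triangle.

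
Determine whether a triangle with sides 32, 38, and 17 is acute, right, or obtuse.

Compare the square of the longest side to the sum of squares of the other two: 17² + 32² = 1313 < 1444 = 38².

obtuse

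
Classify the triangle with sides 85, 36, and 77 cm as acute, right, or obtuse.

Compare the square of the longest side to the sum of squares of the other two: 36² + 77² = 7225 = 85².

right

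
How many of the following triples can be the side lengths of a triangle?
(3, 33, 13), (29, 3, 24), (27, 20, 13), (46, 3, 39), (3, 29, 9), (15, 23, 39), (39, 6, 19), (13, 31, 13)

1

(3,13,33): 3+13 ≤ 33 → not valid
(3,24,29): 3+24 ≤ 29 → not valid
(13,20,27): 13+20 > 27 → valid
(3,39,46): 3+39 ≤ 46 → not valid
(3,9,29): 3+9 ≤ 29 → not valid
(15,23,39): 15+23 ≤ 39 → not valid
(6,19,39): 6+19 ≤ 39 → not valid
(13,13,31): 13+13 ≤ 31 → not valid
1 of the 8 triples forms a triangle.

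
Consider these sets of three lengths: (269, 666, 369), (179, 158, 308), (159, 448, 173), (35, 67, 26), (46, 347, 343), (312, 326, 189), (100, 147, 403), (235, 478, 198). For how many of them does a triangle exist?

(269,369,666): 269+369 ≤ 666 → not valid
(158,179,308): 158+179 > 308 → valid
(159,173,448): 159+173 ≤ 448 → not valid
(26,35,67): 26+35 ≤ 67 → not valid
(46,343,347): 46+343 > 347 → valid
(189,312,326): 189+312 > 326 → valid
(100,147,403): 100+147 ≤ 403 → not valid
(198,235,478): 198+235 ≤ 478 → not valid
3 of the 8 triples form a triangle.

3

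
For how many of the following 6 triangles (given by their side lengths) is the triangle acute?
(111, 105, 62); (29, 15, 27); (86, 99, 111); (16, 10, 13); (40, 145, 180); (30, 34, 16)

4

(111,105,62): 62²+105² = 14869 > 12321 = 111² → acute
(29,15,27): 15²+27² = 954 > 841 = 29² → acute
(86,99,111): 86²+99² = 17197 > 12321 = 111² → acute
(16,10,13): 10²+13² = 269 > 256 = 16² → acute
(40,145,180): 40²+145² = 22625 < 32400 = 180² → obtuse
(30,34,16): 16²+30² = 1156 = 34² → right
4 of the 6 are acute.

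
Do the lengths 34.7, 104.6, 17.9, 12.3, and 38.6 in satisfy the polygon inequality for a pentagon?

No

For a pentagon, each side must be shorter than the sum of the others.
Here the longest side is 104.6, but the remaining 4 sides sum to only 103.5.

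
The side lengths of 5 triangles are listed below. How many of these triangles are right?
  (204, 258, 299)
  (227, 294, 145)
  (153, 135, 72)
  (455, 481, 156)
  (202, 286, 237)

(204,258,299): 204²+258² = 108180 > 89401 = 299² → acute
(227,294,145): 145²+227² = 72554 < 86436 = 294² → obtuse
(153,135,72): 72²+135² = 23409 = 153² → right
(455,481,156): 156²+455² = 231361 = 481² → right
(202,286,237): 202²+237² = 96973 > 81796 = 286² → acute
2 of the 5 are right.

2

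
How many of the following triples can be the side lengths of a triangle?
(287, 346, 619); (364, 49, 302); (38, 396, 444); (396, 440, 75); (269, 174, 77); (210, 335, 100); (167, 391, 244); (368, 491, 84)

3

(287,346,619): 287+346 > 619 → valid
(49,302,364): 49+302 ≤ 364 → not valid
(38,396,444): 38+396 ≤ 444 → not valid
(75,396,440): 75+396 > 440 → valid
(77,174,269): 77+174 ≤ 269 → not valid
(100,210,335): 100+210 ≤ 335 → not valid
(167,244,391): 167+244 > 391 → valid
(84,368,491): 84+368 ≤ 491 → not valid
3 of the 8 triples form a triangle.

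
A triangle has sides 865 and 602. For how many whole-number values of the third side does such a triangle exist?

1203

The third side lies in the open interval (263, 1467).
Integers from 264 to 1466 inclusive: 1466 − 264 + 1 = 1203.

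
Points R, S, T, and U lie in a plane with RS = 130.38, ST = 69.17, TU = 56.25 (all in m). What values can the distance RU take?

The maximum is all hops collinear in one direction: 130.38 + 69.17 + 56.25 = 255.80.
The longest hop is 130.38; the others sum to 125.42. Folding the others back against it leaves at least 130.38 − 125.42 = 4.96.

4.96 ≤ RU ≤ 255.80 m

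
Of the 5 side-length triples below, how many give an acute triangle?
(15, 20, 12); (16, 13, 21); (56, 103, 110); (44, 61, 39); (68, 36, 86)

1

(15,20,12): 12²+15² = 369 < 400 = 20² → obtuse
(16,13,21): 13²+16² = 425 < 441 = 21² → obtuse
(56,103,110): 56²+103² = 13745 > 12100 = 110² → acute
(44,61,39): 39²+44² = 3457 < 3721 = 61² → obtuse
(68,36,86): 36²+68² = 5920 < 7396 = 86² → obtuse
1 of the 5 is acute.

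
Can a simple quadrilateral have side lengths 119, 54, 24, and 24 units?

No

For a quadrilateral, each side must be shorter than the sum of the others.
Here the longest side is 119, but the remaining 3 sides sum to only 102.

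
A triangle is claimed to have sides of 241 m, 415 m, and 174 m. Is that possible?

No

The two shorter sides sum to 415, exactly equal to the longest side 415.
That gives only a degenerate (flat) triangle — the inequality must be strict.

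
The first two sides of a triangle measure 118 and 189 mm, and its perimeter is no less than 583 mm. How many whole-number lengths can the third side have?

31

Triangle inequality: 71 < x < 307. Perimeter ≥ 583 gives x ≥ 583 − 118 − 189 = 276.
So 276 ≤ x < 307; integers 276 through 306: 31 values.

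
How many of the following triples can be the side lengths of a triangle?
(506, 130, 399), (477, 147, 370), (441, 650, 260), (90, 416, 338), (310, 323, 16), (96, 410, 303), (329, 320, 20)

(130,399,506): 130+399 > 506 → valid
(147,370,477): 147+370 > 477 → valid
(260,441,650): 260+441 > 650 → valid
(90,338,416): 90+338 > 416 → valid
(16,310,323): 16+310 > 323 → valid
(96,303,410): 96+303 ≤ 410 → not valid
(20,320,329): 20+320 > 329 → valid
6 of the 7 triples form a triangle.

6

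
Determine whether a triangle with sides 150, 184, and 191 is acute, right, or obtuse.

acute

Compare the square of the longest side to the sum of squares of the other two: 150² + 184² = 56356 > 36481 = 191².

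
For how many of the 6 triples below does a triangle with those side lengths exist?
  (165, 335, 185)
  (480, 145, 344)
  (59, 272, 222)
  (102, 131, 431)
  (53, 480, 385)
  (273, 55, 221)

(165,185,335): 165+185 > 335 → valid
(145,344,480): 145+344 > 480 → valid
(59,222,272): 59+222 > 272 → valid
(102,131,431): 102+131 ≤ 431 → not valid
(53,385,480): 53+385 ≤ 480 → not valid
(55,221,273): 55+221 > 273 → valid
4 of the 6 triples form a triangle.

4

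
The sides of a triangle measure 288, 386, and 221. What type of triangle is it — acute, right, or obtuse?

Compare the square of the longest side to the sum of squares of the other two: 221² + 288² = 131785 < 148996 = 386².

obtuse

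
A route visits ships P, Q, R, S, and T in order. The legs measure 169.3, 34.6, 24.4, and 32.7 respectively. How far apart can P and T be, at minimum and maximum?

The maximum is all hops collinear in one direction: 169.3 + 34.6 + 24.4 + 32.7 = 261.0.
The longest hop is 169.3; the others sum to 91.7. Folding the others back against it leaves at least 169.3 − 91.7 = 77.6.

77.6 ≤ PT ≤ 261.0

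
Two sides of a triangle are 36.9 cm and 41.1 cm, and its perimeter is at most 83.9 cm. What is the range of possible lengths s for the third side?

Triangle inequality alone gives 4.2 < s < 78.0.
The perimeter condition gives s ≤ 83.9 − 36.9 − 41.1 = 5.9.
Intersecting the two: 4.2 < s ≤ 5.9.

4.2 < s ≤ 5.9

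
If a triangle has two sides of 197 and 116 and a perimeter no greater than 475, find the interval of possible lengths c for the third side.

Triangle inequality alone gives 81 < c < 313.
The perimeter condition gives c ≤ 475 − 197 − 116 = 162.
Intersecting the two: 81 < c ≤ 162.

81 < c ≤ 162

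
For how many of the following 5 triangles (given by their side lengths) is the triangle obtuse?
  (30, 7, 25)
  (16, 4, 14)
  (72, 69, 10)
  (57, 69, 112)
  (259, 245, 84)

(30,7,25): 7²+25² = 674 < 900 = 30² → obtuse
(16,4,14): 4²+14² = 212 < 256 = 16² → obtuse
(72,69,10): 10²+69² = 4861 < 5184 = 72² → obtuse
(57,69,112): 57²+69² = 8010 < 12544 = 112² → obtuse
(259,245,84): 84²+245² = 67081 = 259² → right
4 of the 5 are obtuse.

4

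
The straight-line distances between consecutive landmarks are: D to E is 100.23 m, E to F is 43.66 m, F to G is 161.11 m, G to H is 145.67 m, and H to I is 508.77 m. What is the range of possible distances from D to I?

The maximum is all hops collinear in one direction: 100.23 + 43.66 + 161.11 + 145.67 + 508.77 = 959.44.
The longest hop is 508.77; the others sum to 450.67. Folding the others back against it leaves at least 508.77 − 450.67 = 58.10.

58.10 ≤ DI ≤ 959.44 m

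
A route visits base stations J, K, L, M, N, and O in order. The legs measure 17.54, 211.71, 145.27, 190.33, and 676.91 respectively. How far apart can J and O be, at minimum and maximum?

The maximum is all hops collinear in one direction: 17.54 + 211.71 + 145.27 + 190.33 + 676.91 = 1241.76.
The longest hop is 676.91; the others sum to 564.85. Folding the others back against it leaves at least 676.91 − 564.85 = 112.06.

112.06 ≤ JO ≤ 1241.76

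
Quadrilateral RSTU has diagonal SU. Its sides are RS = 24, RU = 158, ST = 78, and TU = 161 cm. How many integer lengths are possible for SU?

47

From triangle RSU: 134 < SU < 182.
From triangle TSU: 83 < SU < 239.
Intersection: 134 < SU < 182, so integers 135 through 181: 47 values.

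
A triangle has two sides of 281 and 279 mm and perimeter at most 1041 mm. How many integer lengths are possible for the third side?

479

Triangle inequality: 2 < x < 560. Perimeter ≤ 1041 gives x ≤ 1041 − 281 − 279 = 481.
So 2 < x ≤ 481; integers 3 through 481: 479 values.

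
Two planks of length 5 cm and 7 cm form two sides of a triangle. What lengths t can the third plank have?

By the triangle inequality, t must be less than 5 + 7 = 12 and greater than |5 − 7| = 2.

2 < t < 12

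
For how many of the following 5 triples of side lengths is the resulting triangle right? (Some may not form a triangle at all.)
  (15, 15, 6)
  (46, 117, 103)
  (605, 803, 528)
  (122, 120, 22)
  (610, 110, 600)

3

(15,15,6): 6²+15² = 261 > 225 = 15² → acute
(46,117,103): 46²+103² = 12725 < 13689 = 117² → obtuse
(605,803,528): 528²+605² = 644809 = 803² → right
(122,120,22): 22²+120² = 14884 = 122² → right
(610,110,600): 110²+600² = 372100 = 610² → right
3 of the 5 are right.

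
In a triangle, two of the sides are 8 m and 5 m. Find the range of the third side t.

By the triangle inequality, t must be less than 8 + 5 = 13 and greater than |8 − 5| = 3.

3 < t < 13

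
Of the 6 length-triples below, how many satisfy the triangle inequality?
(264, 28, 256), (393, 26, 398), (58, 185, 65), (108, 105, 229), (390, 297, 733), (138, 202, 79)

(28,256,264): 28+256 > 264 → valid
(26,393,398): 26+393 > 398 → valid
(58,65,185): 58+65 ≤ 185 → not valid
(105,108,229): 105+108 ≤ 229 → not valid
(297,390,733): 297+390 ≤ 733 → not valid
(79,138,202): 79+138 > 202 → valid
3 of the 6 triples form a triangle.

3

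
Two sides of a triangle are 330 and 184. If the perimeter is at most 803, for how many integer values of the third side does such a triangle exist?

143

Triangle inequality: 146 < x < 514. Perimeter ≤ 803 gives x ≤ 803 − 330 − 184 = 289.
So 146 < x ≤ 289; integers 147 through 289: 143 values.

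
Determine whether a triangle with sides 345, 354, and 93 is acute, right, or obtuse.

acute

Compare the square of the longest side to the sum of squares of the other two: 93² + 345² = 127674 > 125316 = 354².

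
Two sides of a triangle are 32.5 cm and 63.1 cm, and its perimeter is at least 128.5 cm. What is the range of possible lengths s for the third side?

32.9 ≤ s < 95.6

Triangle inequality alone gives 30.6 < s < 95.6.
The perimeter condition gives s ≥ 128.5 − 32.5 − 63.1 = 32.9.
Intersecting the two: 32.9 ≤ s < 95.6.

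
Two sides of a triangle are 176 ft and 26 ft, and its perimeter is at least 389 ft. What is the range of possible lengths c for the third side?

Triangle inequality alone gives 150 < c < 202.
The perimeter condition gives c ≥ 389 − 176 − 26 = 187.
Intersecting the two: 187 ≤ c < 202.

187 ≤ c < 202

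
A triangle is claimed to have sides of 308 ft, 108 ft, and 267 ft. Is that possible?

Yes

The longest side is 308, and the other two sum to 375.
Since 375 > 308, the triangle inequality holds.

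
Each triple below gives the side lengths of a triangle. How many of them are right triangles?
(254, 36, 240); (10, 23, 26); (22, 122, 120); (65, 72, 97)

2

(254,36,240): 36²+240² = 58896 < 64516 = 254² → obtuse
(10,23,26): 10²+23² = 629 < 676 = 26² → obtuse
(22,122,120): 22²+120² = 14884 = 122² → right
(65,72,97): 65²+72² = 9409 = 97² → right
2 of the 4 are right.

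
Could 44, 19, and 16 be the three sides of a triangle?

The longest side is 44, but the other two sum to only 35.
35 < 44, so the triangle inequality fails.

No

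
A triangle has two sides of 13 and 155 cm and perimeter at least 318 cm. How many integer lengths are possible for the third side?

Triangle inequality: 142 < x < 168. Perimeter ≥ 318 gives x ≥ 318 − 13 − 155 = 150.
So 150 ≤ x < 168; integers 150 through 167: 18 values.

18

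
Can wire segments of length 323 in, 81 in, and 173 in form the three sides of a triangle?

The longest side is 323, but the other two sum to only 254.
254 < 323, so the triangle inequality fails.

No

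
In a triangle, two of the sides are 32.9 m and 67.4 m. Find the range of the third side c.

By the triangle inequality, c must be less than 32.9 + 67.4 = 100.3 and greater than |32.9 − 67.4| = 34.5.

34.5 < c < 100.3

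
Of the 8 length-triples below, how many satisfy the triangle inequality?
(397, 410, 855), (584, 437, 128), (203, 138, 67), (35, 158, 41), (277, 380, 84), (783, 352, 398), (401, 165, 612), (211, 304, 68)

1

(397,410,855): 397+410 ≤ 855 → not valid
(128,437,584): 128+437 ≤ 584 → not valid
(67,138,203): 67+138 > 203 → valid
(35,41,158): 35+41 ≤ 158 → not valid
(84,277,380): 84+277 ≤ 380 → not valid
(352,398,783): 352+398 ≤ 783 → not valid
(165,401,612): 165+401 ≤ 612 → not valid
(68,211,304): 68+211 ≤ 304 → not valid
1 of the 8 triples forms a triangle.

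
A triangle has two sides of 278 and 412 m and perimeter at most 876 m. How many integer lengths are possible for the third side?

52

Triangle inequality: 134 < x < 690. Perimeter ≤ 876 gives x ≤ 876 − 278 − 412 = 186.
So 134 < x ≤ 186; integers 135 through 186: 52 values.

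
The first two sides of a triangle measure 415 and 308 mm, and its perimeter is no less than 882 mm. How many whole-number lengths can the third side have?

564

Triangle inequality: 107 < x < 723. Perimeter ≥ 882 gives x ≥ 882 − 415 − 308 = 159.
So 159 ≤ x < 723; integers 159 through 722: 564 values.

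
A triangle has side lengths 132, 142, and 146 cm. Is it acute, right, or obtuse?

Compare the square of the longest side to the sum of squares of the other two: 132² + 142² = 37588 > 21316 = 146².

acute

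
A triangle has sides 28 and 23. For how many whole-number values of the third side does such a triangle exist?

45

The third side lies in the open interval (5, 51).
Integers from 6 to 50 inclusive: 50 − 6 + 1 = 45.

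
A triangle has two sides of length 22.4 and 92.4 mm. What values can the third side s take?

By the triangle inequality, s must be less than 22.4 + 92.4 = 114.8 and greater than |22.4 − 92.4| = 70.0.

70.0 < s < 114.8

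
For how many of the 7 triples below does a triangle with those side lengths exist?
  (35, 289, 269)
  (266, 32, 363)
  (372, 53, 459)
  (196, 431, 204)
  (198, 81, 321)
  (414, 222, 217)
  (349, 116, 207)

2

(35,269,289): 35+269 > 289 → valid
(32,266,363): 32+266 ≤ 363 → not valid
(53,372,459): 53+372 ≤ 459 → not valid
(196,204,431): 196+204 ≤ 431 → not valid
(81,198,321): 81+198 ≤ 321 → not valid
(217,222,414): 217+222 > 414 → valid
(116,207,349): 116+207 ≤ 349 → not valid
2 of the 7 triples form a triangle.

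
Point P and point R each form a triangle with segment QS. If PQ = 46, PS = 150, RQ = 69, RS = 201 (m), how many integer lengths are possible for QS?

63

From triangle PQS: 104 < QS < 196.
From triangle RQS: 132 < QS < 270.
Intersection: 132 < QS < 196, so integers 133 through 195: 63 values.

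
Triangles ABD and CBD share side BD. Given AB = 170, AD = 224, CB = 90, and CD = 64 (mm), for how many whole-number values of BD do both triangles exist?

99

From triangle ABD: 54 < BD < 394.
From triangle CBD: 26 < BD < 154.
Intersection: 54 < BD < 154, so integers 55 through 153: 99 values.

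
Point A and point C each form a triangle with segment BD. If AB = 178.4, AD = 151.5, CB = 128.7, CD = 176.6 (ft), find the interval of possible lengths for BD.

47.9 < BD < 305.3

From triangle ABD: |178.4 − 151.5| < BD < 178.4 + 151.5, i.e. 26.9 < BD < 329.9.
From triangle CBD: 47.9 < BD < 305.3.
Both must hold, so BD lies in the intersection.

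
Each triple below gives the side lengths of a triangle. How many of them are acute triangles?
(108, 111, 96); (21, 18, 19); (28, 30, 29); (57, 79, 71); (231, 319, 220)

4

(108,111,96): 96²+108² = 20880 > 12321 = 111² → acute
(21,18,19): 18²+19² = 685 > 441 = 21² → acute
(28,30,29): 28²+29² = 1625 > 900 = 30² → acute
(57,79,71): 57²+71² = 8290 > 6241 = 79² → acute
(231,319,220): 220²+231² = 101761 = 319² → right
4 of the 5 are acute.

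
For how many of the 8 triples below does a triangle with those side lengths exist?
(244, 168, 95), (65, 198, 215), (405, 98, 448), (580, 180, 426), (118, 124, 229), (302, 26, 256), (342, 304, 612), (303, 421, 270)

(95,168,244): 95+168 > 244 → valid
(65,198,215): 65+198 > 215 → valid
(98,405,448): 98+405 > 448 → valid
(180,426,580): 180+426 > 580 → valid
(118,124,229): 118+124 > 229 → valid
(26,256,302): 26+256 ≤ 302 → not valid
(304,342,612): 304+342 > 612 → valid
(270,303,421): 270+303 > 421 → valid
7 of the 8 triples form a triangle.

7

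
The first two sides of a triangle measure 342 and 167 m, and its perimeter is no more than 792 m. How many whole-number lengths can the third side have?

108

Triangle inequality: 175 < x < 509. Perimeter ≤ 792 gives x ≤ 792 − 342 − 167 = 283.
So 175 < x ≤ 283; integers 176 through 283: 108 values.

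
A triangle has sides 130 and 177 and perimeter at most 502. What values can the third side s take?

Triangle inequality alone gives 47 < s < 307.
The perimeter condition gives s ≤ 502 − 130 − 177 = 195.
Intersecting the two: 47 < s ≤ 195.

47 < s ≤ 195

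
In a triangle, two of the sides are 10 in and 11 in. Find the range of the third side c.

By the triangle inequality, c must be less than 10 + 11 = 21 and greater than |10 − 11| = 1.

1 < c < 21 (in)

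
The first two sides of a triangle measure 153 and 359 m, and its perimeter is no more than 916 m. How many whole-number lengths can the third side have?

Triangle inequality: 206 < x < 512. Perimeter ≤ 916 gives x ≤ 916 − 153 − 359 = 404.
So 206 < x ≤ 404; integers 207 through 404: 198 values.

198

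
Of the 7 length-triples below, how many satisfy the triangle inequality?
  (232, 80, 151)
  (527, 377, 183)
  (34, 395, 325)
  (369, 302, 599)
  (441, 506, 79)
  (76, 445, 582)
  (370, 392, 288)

4

(80,151,232): 80+151 ≤ 232 → not valid
(183,377,527): 183+377 > 527 → valid
(34,325,395): 34+325 ≤ 395 → not valid
(302,369,599): 302+369 > 599 → valid
(79,441,506): 79+441 > 506 → valid
(76,445,582): 76+445 ≤ 582 → not valid
(288,370,392): 288+370 > 392 → valid
4 of the 7 triples form a triangle.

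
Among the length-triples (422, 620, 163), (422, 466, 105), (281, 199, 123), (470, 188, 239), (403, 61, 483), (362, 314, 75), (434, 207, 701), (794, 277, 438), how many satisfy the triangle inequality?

(163,422,620): 163+422 ≤ 620 → not valid
(105,422,466): 105+422 > 466 → valid
(123,199,281): 123+199 > 281 → valid
(188,239,470): 188+239 ≤ 470 → not valid
(61,403,483): 61+403 ≤ 483 → not valid
(75,314,362): 75+314 > 362 → valid
(207,434,701): 207+434 ≤ 701 → not valid
(277,438,794): 277+438 ≤ 794 → not valid
3 of the 8 triples form a triangle.

3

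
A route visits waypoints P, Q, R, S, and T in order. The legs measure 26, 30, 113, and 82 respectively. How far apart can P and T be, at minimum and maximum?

The maximum is all hops collinear in one direction: 26 + 30 + 113 + 82 = 251.
The longest hop is 113; the others sum to 138. Since 113 ≤ 138, the path can fold back on itself completely, so the minimum distance is 0.

0 ≤ PT ≤ 251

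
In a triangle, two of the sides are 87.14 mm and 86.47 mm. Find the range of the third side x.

By the triangle inequality, x must be less than 87.14 + 86.47 = 173.61 and greater than |87.14 − 86.47| = 0.67.

0.67 < x < 173.61 (mm)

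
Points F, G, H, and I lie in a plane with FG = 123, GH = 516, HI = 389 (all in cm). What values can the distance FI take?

The maximum is all hops collinear in one direction: 123 + 516 + 389 = 1028.
The longest hop is 516; the others sum to 512. Folding the others back against it leaves at least 516 − 512 = 4.

4 ≤ FI ≤ 1028 cm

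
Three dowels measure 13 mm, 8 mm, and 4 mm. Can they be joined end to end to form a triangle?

The longest side is 13, but the other two sum to only 12.
12 < 13, so the triangle inequality fails.

No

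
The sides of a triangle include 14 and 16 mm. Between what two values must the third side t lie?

By the triangle inequality, t must be less than 14 + 16 = 30 and greater than |14 − 16| = 2.

2 < t < 30 (mm)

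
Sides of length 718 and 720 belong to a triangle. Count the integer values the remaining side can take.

The third side lies in the open interval (2, 1438).
Integers from 3 to 1437 inclusive: 1437 − 3 + 1 = 1435.

1435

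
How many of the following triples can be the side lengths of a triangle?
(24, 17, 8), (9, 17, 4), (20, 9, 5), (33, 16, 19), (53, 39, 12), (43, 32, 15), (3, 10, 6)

3

(8,17,24): 8+17 > 24 → valid
(4,9,17): 4+9 ≤ 17 → not valid
(5,9,20): 5+9 ≤ 20 → not valid
(16,19,33): 16+19 > 33 → valid
(12,39,53): 12+39 ≤ 53 → not valid
(15,32,43): 15+32 > 43 → valid
(3,6,10): 3+6 ≤ 10 → not valid
3 of the 7 triples form a triangle.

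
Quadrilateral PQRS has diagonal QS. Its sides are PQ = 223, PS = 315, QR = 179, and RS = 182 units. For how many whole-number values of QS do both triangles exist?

268

From triangle PQS: 92 < QS < 538.
From triangle RQS: 3 < QS < 361.
Intersection: 92 < QS < 361, so integers 93 through 360: 268 values.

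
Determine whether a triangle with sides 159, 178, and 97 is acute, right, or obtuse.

Compare the square of the longest side to the sum of squares of the other two: 97² + 159² = 34690 > 31684 = 178².

acute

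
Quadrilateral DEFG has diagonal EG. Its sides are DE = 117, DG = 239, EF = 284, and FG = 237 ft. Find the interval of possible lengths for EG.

122 < EG < 356

From triangle DEG: |117 − 239| < EG < 117 + 239, i.e. 122 < EG < 356.
From triangle FEG: 47 < EG < 521.
Both must hold, so EG lies in the intersection.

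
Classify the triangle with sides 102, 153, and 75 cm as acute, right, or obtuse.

obtuse

Compare the square of the longest side to the sum of squares of the other two: 75² + 102² = 16029 < 23409 = 153².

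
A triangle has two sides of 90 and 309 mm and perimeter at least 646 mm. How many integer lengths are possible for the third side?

152

Triangle inequality: 219 < x < 399. Perimeter ≥ 646 gives x ≥ 646 − 90 − 309 = 247.
So 247 ≤ x < 399; integers 247 through 398: 152 values.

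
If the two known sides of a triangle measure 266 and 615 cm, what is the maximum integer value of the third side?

880

The third side must be strictly less than 266 + 615 = 881.
The largest integer below 881 is 880.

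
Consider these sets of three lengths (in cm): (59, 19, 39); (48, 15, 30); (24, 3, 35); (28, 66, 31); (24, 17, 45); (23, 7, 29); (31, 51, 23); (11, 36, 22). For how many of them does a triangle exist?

(19,39,59): 19+39 ≤ 59 → not valid
(15,30,48): 15+30 ≤ 48 → not valid
(3,24,35): 3+24 ≤ 35 → not valid
(28,31,66): 28+31 ≤ 66 → not valid
(17,24,45): 17+24 ≤ 45 → not valid
(7,23,29): 7+23 > 29 → valid
(23,31,51): 23+31 > 51 → valid
(11,22,36): 11+22 ≤ 36 → not valid
2 of the 8 triples form a triangle.

2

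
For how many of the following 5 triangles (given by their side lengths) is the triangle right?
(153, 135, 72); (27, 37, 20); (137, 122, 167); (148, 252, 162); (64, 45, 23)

1

(153,135,72): 72²+135² = 23409 = 153² → right
(27,37,20): 20²+27² = 1129 < 1369 = 37² → obtuse
(137,122,167): 122²+137² = 33653 > 27889 = 167² → acute
(148,252,162): 148²+162² = 48148 < 63504 = 252² → obtuse
(64,45,23): 23²+45² = 2554 < 4096 = 64² → obtuse
1 of the 5 is right.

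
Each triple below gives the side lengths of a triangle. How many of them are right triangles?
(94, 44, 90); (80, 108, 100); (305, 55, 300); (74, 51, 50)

(94,44,90): 44²+90² = 10036 > 8836 = 94² → acute
(80,108,100): 80²+100² = 16400 > 11664 = 108² → acute
(305,55,300): 55²+300² = 93025 = 305² → right
(74,51,50): 50²+51² = 5101 < 5476 = 74² → obtuse
1 of the 4 is right.

1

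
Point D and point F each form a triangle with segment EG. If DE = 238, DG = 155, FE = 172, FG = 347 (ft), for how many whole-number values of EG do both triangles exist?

From triangle DEG: 83 < EG < 393.
From triangle FEG: 175 < EG < 519.
Intersection: 175 < EG < 393, so integers 176 through 392: 217 values.

217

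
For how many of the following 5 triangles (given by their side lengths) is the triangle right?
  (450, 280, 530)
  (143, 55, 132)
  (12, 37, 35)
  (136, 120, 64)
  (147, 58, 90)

(450,280,530): 280²+450² = 280900 = 530² → right
(143,55,132): 55²+132² = 20449 = 143² → right
(12,37,35): 12²+35² = 1369 = 37² → right
(136,120,64): 64²+120² = 18496 = 136² → right
(147,58,90): 58²+90² = 11464 < 21609 = 147² → obtuse
4 of the 5 are right.

4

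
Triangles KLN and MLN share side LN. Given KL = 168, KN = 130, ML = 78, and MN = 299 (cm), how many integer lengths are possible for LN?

76

From triangle KLN: 38 < LN < 298.
From triangle MLN: 221 < LN < 377.
Intersection: 221 < LN < 298, so integers 222 through 297: 76 values.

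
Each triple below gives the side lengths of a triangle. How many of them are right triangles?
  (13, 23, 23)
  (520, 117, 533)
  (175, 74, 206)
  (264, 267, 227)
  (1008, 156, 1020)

2

(13,23,23): 13²+23² = 698 > 529 = 23² → acute
(520,117,533): 117²+520² = 284089 = 533² → right
(175,74,206): 74²+175² = 36101 < 42436 = 206² → obtuse
(264,267,227): 227²+264² = 121225 > 71289 = 267² → acute
(1008,156,1020): 156²+1008² = 1040400 = 1020² → right
2 of the 5 are right.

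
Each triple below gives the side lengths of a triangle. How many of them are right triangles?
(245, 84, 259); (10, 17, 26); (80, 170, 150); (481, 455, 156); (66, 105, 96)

(245,84,259): 84²+245² = 67081 = 259² → right
(10,17,26): 10²+17² = 389 < 676 = 26² → obtuse
(80,170,150): 80²+150² = 28900 = 170² → right
(481,455,156): 156²+455² = 231361 = 481² → right
(66,105,96): 66²+96² = 13572 > 11025 = 105² → acute
3 of the 5 are right.

3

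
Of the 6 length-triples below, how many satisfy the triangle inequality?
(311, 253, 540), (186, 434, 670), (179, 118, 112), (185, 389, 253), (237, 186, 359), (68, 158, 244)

4

(253,311,540): 253+311 > 540 → valid
(186,434,670): 186+434 ≤ 670 → not valid
(112,118,179): 112+118 > 179 → valid
(185,253,389): 185+253 > 389 → valid
(186,237,359): 186+237 > 359 → valid
(68,158,244): 68+158 ≤ 244 → not valid
4 of the 6 triples form a triangle.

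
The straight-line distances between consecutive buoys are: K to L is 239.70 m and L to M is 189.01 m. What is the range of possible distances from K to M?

50.69 ≤ KM ≤ 428.71 m

By the triangle inequality, |239.70 − 189.01| ≤ KM ≤ 239.70 + 189.01.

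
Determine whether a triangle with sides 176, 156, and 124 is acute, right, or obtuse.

acute

Compare the square of the longest side to the sum of squares of the other two: 124² + 156² = 39712 > 30976 = 176².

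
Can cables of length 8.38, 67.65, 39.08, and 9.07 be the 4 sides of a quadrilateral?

No

For a quadrilateral, each side must be shorter than the sum of the others.
Here the longest side is 67.65, but the remaining 3 sides sum to only 56.53.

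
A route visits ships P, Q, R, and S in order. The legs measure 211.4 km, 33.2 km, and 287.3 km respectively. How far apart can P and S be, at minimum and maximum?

The maximum is all hops collinear in one direction: 211.4 + 33.2 + 287.3 = 531.9.
The longest hop is 287.3; the others sum to 244.6. Folding the others back against it leaves at least 287.3 − 244.6 = 42.7.

42.7 ≤ PS ≤ 531.9 km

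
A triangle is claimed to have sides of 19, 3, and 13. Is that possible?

The longest side is 19, but the other two sum to only 16.
16 < 19, so the triangle inequality fails.

No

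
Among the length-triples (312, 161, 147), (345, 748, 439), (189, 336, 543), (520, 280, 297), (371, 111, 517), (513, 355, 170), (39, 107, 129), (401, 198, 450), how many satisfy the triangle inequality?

5

(147,161,312): 147+161 ≤ 312 → not valid
(345,439,748): 345+439 > 748 → valid
(189,336,543): 189+336 ≤ 543 → not valid
(280,297,520): 280+297 > 520 → valid
(111,371,517): 111+371 ≤ 517 → not valid
(170,355,513): 170+355 > 513 → valid
(39,107,129): 39+107 > 129 → valid
(198,401,450): 198+401 > 450 → valid
5 of the 8 triples form a triangle.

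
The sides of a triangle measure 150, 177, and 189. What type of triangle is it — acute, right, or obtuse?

Compare the square of the longest side to the sum of squares of the other two: 150² + 177² = 53829 > 35721 = 189².

acute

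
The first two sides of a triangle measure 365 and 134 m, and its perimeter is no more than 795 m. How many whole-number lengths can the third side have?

Triangle inequality: 231 < x < 499. Perimeter ≤ 795 gives x ≤ 795 − 365 − 134 = 296.
So 231 < x ≤ 296; integers 232 through 296: 65 values.

65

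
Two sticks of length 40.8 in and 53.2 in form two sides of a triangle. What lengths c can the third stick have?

By the triangle inequality, c must be less than 40.8 + 53.2 = 94.0 and greater than |40.8 − 53.2| = 12.4.

12.4 < c < 94.0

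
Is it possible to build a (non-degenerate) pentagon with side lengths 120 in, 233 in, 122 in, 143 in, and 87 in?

A pentagon exists iff every side is shorter than the sum of the others — equivalently, the longest side is less than the sum of the rest.
Longest side 233 < 472 (sum of the remaining 4), so yes.

Yes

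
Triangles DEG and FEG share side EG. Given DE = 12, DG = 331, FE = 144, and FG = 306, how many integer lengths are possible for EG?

From triangle DEG: 319 < EG < 343.
From triangle FEG: 162 < EG < 450.
Intersection: 319 < EG < 343, so integers 320 through 342: 23 values.

23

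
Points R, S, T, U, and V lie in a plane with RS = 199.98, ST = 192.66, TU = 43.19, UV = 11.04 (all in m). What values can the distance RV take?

0 ≤ RV ≤ 446.87 m

The maximum is all hops collinear in one direction: 199.98 + 192.66 + 43.19 + 11.04 = 446.87.
The longest hop is 199.98; the others sum to 246.89. Since 199.98 ≤ 246.89, the path can fold back on itself completely, so the minimum distance is 0.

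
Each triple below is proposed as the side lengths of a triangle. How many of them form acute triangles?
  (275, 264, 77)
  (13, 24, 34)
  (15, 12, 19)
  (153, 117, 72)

1

(275,264,77): 77²+264² = 75625 = 275² → right
(13,24,34): 13²+24² = 745 < 1156 = 34² → obtuse
(15,12,19): 12²+15² = 369 > 361 = 19² → acute
(153,117,72): 72²+117² = 18873 < 23409 = 153² → obtuse
1 of the 4 is acute.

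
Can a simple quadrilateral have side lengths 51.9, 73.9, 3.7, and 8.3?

No

For a quadrilateral, each side must be shorter than the sum of the others.
Here the longest side is 73.9, but the remaining 3 sides sum to only 63.9.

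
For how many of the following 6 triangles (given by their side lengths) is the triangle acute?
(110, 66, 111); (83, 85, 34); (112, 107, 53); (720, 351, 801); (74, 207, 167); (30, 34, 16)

3

(110,66,111): 66²+110² = 16456 > 12321 = 111² → acute
(83,85,34): 34²+83² = 8045 > 7225 = 85² → acute
(112,107,53): 53²+107² = 14258 > 12544 = 112² → acute
(720,351,801): 351²+720² = 641601 = 801² → right
(74,207,167): 74²+167² = 33365 < 42849 = 207² → obtuse
(30,34,16): 16²+30² = 1156 = 34² → right
3 of the 6 are acute.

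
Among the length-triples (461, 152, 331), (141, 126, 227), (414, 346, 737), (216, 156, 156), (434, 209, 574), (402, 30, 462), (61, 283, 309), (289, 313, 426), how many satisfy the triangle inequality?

7

(152,331,461): 152+331 > 461 → valid
(126,141,227): 126+141 > 227 → valid
(346,414,737): 346+414 > 737 → valid
(156,156,216): 156+156 > 216 → valid
(209,434,574): 209+434 > 574 → valid
(30,402,462): 30+402 ≤ 462 → not valid
(61,283,309): 61+283 > 309 → valid
(289,313,426): 289+313 > 426 → valid
7 of the 8 triples form a triangle.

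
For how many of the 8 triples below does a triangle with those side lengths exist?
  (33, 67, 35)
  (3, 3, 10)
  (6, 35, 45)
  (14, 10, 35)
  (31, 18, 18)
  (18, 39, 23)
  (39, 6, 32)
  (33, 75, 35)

(33,35,67): 33+35 > 67 → valid
(3,3,10): 3+3 ≤ 10 → not valid
(6,35,45): 6+35 ≤ 45 → not valid
(10,14,35): 10+14 ≤ 35 → not valid
(18,18,31): 18+18 > 31 → valid
(18,23,39): 18+23 > 39 → valid
(6,32,39): 6+32 ≤ 39 → not valid
(33,35,75): 33+35 ≤ 75 → not valid
3 of the 8 triples form a triangle.

3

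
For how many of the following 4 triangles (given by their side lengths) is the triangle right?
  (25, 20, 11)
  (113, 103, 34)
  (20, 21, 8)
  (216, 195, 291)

(25,20,11): 11²+20² = 521 < 625 = 25² → obtuse
(113,103,34): 34²+103² = 11765 < 12769 = 113² → obtuse
(20,21,8): 8²+20² = 464 > 441 = 21² → acute
(216,195,291): 195²+216² = 84681 = 291² → right
1 of the 4 is right.

1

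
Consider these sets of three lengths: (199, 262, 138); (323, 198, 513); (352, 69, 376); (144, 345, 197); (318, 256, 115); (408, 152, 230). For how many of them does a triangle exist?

(138,199,262): 138+199 > 262 → valid
(198,323,513): 198+323 > 513 → valid
(69,352,376): 69+352 > 376 → valid
(144,197,345): 144+197 ≤ 345 → not valid
(115,256,318): 115+256 > 318 → valid
(152,230,408): 152+230 ≤ 408 → not valid
4 of the 6 triples form a triangle.

4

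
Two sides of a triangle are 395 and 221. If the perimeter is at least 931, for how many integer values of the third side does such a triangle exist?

Triangle inequality: 174 < x < 616. Perimeter ≥ 931 gives x ≥ 931 − 395 − 221 = 315.
So 315 ≤ x < 616; integers 315 through 615: 301 values.

301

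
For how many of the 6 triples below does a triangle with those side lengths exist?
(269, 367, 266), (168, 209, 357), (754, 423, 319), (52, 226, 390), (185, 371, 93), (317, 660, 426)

(266,269,367): 266+269 > 367 → valid
(168,209,357): 168+209 > 357 → valid
(319,423,754): 319+423 ≤ 754 → not valid
(52,226,390): 52+226 ≤ 390 → not valid
(93,185,371): 93+185 ≤ 371 → not valid
(317,426,660): 317+426 > 660 → valid
3 of the 6 triples form a triangle.

3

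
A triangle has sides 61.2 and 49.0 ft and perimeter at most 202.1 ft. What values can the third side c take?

12.2 < c ≤ 91.9

Triangle inequality alone gives 12.2 < c < 110.2.
The perimeter condition gives c ≤ 202.1 − 61.2 − 49.0 = 91.9.
Intersecting the two: 12.2 < c ≤ 91.9.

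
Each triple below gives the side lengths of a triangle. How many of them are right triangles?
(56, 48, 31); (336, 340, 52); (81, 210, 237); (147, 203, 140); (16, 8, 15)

2

(56,48,31): 31²+48² = 3265 > 3136 = 56² → acute
(336,340,52): 52²+336² = 115600 = 340² → right
(81,210,237): 81²+210² = 50661 < 56169 = 237² → obtuse
(147,203,140): 140²+147² = 41209 = 203² → right
(16,8,15): 8²+15² = 289 > 256 = 16² → acute
2 of the 5 are right.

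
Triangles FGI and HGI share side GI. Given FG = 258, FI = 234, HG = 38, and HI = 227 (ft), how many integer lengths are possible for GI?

From triangle FGI: 24 < GI < 492.
From triangle HGI: 189 < GI < 265.
Intersection: 189 < GI < 265, so integers 190 through 264: 75 values.

75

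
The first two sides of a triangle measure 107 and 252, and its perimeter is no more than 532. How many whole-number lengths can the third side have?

28

Triangle inequality: 145 < x < 359. Perimeter ≤ 532 gives x ≤ 532 − 107 − 252 = 173.
So 145 < x ≤ 173; integers 146 through 173: 28 values.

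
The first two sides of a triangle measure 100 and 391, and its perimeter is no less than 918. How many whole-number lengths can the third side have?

Triangle inequality: 291 < x < 491. Perimeter ≥ 918 gives x ≥ 918 − 100 − 391 = 427.
So 427 ≤ x < 491; integers 427 through 490: 64 values.

64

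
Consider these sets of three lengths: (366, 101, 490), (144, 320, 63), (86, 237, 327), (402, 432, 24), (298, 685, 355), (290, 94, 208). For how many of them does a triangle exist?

(101,366,490): 101+366 ≤ 490 → not valid
(63,144,320): 63+144 ≤ 320 → not valid
(86,237,327): 86+237 ≤ 327 → not valid
(24,402,432): 24+402 ≤ 432 → not valid
(298,355,685): 298+355 ≤ 685 → not valid
(94,208,290): 94+208 > 290 → valid
1 of the 6 triples forms a triangle.

1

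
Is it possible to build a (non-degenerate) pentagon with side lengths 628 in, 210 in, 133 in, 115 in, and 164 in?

No

For a pentagon, each side must be shorter than the sum of the others.
Here the longest side is 628, but the remaining 4 sides sum to only 622.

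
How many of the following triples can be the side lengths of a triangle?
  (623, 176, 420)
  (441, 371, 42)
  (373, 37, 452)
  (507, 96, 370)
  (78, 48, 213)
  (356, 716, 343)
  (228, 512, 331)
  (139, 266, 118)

1

(176,420,623): 176+420 ≤ 623 → not valid
(42,371,441): 42+371 ≤ 441 → not valid
(37,373,452): 37+373 ≤ 452 → not valid
(96,370,507): 96+370 ≤ 507 → not valid
(48,78,213): 48+78 ≤ 213 → not valid
(343,356,716): 343+356 ≤ 716 → not valid
(228,331,512): 228+331 > 512 → valid
(118,139,266): 118+139 ≤ 266 → not valid
1 of the 8 triples forms a triangle.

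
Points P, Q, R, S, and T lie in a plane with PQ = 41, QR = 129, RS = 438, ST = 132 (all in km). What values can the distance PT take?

The maximum is all hops collinear in one direction: 41 + 129 + 438 + 132 = 740.
The longest hop is 438; the others sum to 302. Folding the others back against it leaves at least 438 − 302 = 136.

136 ≤ PT ≤ 740 km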